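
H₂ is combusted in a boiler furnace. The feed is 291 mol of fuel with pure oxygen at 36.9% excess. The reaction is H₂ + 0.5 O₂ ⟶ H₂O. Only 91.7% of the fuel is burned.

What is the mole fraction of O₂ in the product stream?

Stoichiometric O₂ = 0.5 × 291 = 145.5 mol; O₂ fed = 145.5 × 1.369 = 199.2 mol.
Fuel reacted = 0.917 × 291 → ξ = 266.8 mol.
Outlet (n = n₀ + ν ξ):
  H₂: 291 − 1(266.8) = 24.15
  O₂: 199.2 − 0.5(266.8) = 65.77
  H₂O: 0 + 1(266.8) = 266.8
Total out = 356.8 mol; y_O₂ = 65.77 / 356.8 = 0.1843.

0.184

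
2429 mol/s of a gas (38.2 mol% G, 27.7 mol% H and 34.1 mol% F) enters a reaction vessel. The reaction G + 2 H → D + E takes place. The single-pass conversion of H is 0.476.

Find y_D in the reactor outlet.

H reacted = 0.476 × 672.8 = 320.3 mol/s; ν_H = −2, so ξ = 320.3/2 = 160.1 mol/s.
Outlet amounts (n = n₀ + ν ξ):
  G: 927.9 − 1(160.1) = 767.7
  H: 672.8 − 2(160.1) = 352.6
  D: 0 + 1(160.1) = 160.1
  E: 0 + 1(160.1) = 160.1
  F: 828.3 (inert)
Total out = 2269 mol/s; y_D = 160.1 / 2269 = 0.07058.

0.0706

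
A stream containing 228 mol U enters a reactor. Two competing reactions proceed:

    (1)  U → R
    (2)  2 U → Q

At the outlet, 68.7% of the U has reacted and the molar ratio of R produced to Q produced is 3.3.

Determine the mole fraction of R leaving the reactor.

Conversion of U: U consumed = 0.687 × 228 = 156.6 mol = 1ξ₁ + 2ξ₂.
Selectivity: 1ξ₁ / (1ξ₂) = 3.3 → ξ₁ = 3.3 ξ₂.
Substitute: (1·3.3 + 2) ξ₂ = 156.6 → ξ₂ = 29.55 mol, ξ₁ = 97.53 mol.
Outlet amounts (n = n₀ + Σ ν·ξ):
  U: 228 − 1(97.53) − 2(29.55) = 71.36
  R: 0 + 1(97.53) = 97.53
  Q: 0 + 1(29.55) = 29.55
Total out = 198.4 mol; y_R = 97.53 / 198.4 = 0.4915.

0.491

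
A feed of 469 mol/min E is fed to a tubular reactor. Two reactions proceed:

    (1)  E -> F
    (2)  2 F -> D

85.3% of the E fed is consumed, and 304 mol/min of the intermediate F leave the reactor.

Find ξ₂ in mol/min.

Conversion of E: E consumed = 1ξ₁ = 0.853 × 469 → ξ₁ = 400.1 mol/min.
F balance: n_F = 0 + 1ξ₁ − 2ξ₂ = 304 → ξ₂ = (1·400.1 − 304)/2 = 48.03 mol/min.
Outlet amounts (n = n₀ + Σ ν·ξ):
  E: 469 − 1(400.1) = 68.94
  F: 0 + 1(400.1) − 2(48.03) = 304
  D: 0 + 1(48.03) = 48.03

ξ₂ = 48 mol/min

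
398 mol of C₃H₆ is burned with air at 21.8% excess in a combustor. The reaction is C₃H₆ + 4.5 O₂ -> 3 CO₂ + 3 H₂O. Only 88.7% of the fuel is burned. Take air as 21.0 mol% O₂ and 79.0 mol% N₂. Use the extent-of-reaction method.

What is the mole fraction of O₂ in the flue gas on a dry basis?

0.0599

Stoichiometric O₂ = 4.5 × 398 = 1791 mol; O₂ fed = 1791 × 1.218 = 2181 mol.
N₂ fed = 2181 × 79/21 = 8206 mol.
Fuel reacted = 0.887 × 398 → ξ = 353 mol.
Outlet (n = n₀ + ν ξ):
  C₃H₆: 398 − 1(353) = 44.97
  O₂: 2181 − 4.5(353) = 592.8
  N₂: 8206 (inert)
  CO₂: 0 + 3(353) = 1059
  H₂O: 0 + 3(353) = 1059
Dry total = 9903 mol; y_O₂ (dry) = 592.8 / 9903 = 0.05986.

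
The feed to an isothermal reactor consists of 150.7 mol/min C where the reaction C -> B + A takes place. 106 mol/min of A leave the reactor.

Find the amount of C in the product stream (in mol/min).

For A: n = n₀ + 1ξ → 106 = 0 + 1ξ, giving ξ = 106 mol/min.
Outlet amounts (n = n₀ + ν ξ):
  C: 150.7 − 1(106) = 44.7
  B: 0 + 1(106) = 106
  A: 0 + 1(106) = 106

44.7 mol/min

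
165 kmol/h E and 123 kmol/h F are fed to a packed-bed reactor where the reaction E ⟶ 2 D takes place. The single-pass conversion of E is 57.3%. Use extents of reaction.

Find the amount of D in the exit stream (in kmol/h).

189 kmol/h

E reacted = 0.573 × 165 = 94.54 kmol/h; ν_E = −1, so ξ = 94.54/1 = 94.54 kmol/h.
Outlet amounts (n = n₀ + ν ξ):
  E: 165 − 1(94.54) = 70.46
  D: 0 + 2(94.54) = 189.1
  F: 123 (inert)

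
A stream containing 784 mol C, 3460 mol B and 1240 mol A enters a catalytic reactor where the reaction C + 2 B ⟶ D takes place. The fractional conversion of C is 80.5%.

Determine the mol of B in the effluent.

C reacted = 0.805 × 784 = 631.1 mol; ν_C = −1, so ξ = 631.1/1 = 631.1 mol.
Outlet amounts (n = n₀ + ν ξ):
  C: 784 − 1(631.1) = 152.9
  B: 3460 − 2(631.1) = 2198
  D: 0 + 1(631.1) = 631.1
  A: 1240 (inert)

2200 mol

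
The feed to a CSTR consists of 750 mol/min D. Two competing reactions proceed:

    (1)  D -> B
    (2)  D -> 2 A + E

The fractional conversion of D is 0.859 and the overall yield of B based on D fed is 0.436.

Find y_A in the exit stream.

Yield of B: 1ξ₁ / 750 = 0.436 → ξ₁ = 327 mol/min.
Conversion of D: 1ξ₁ + 1ξ₂ = 0.859 × 750 = 644.2 → ξ₂ = 317.2 mol/min.
Outlet amounts (n = n₀ + Σ ν·ξ):
  D: 750 − 1(327) − 1(317.2) = 105.8
  B: 0 + 1(327) = 327
  A: 0 + 2(317.2) = 634.5
  E: 0 + 1(317.2) = 317.2
Total out = 1384 mol/min; y_A = 634.5 / 1384 = 0.4583.

0.458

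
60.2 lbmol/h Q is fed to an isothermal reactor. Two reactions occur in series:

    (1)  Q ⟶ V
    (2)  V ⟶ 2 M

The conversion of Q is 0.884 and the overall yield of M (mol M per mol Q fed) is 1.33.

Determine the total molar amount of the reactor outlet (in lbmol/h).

100 lbmol/h

Conversion of Q: Q consumed = 1ξ₁ = 0.884 × 60.2 → ξ₁ = 53.22 lbmol/h.
Yield of M: 2ξ₂ / 60.2 = 1.33 → ξ₂ = 40.03 lbmol/h.
Outlet amounts (n = n₀ + Σ ν·ξ):
  Q: 60.2 − 1(53.22) = 6.983
  V: 0 + 1(53.22) − 1(40.03) = 13.18
  M: 0 + 2(40.03) = 80.07
Total out = 6.983 + 13.18 + 80.07 = 100.2 lbmol/h.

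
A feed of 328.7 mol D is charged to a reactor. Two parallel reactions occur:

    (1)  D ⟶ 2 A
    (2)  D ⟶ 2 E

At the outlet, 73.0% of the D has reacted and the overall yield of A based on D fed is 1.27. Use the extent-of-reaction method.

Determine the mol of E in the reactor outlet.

Yield of A: 2ξ₁ / 328.7 = 1.27 → ξ₁ = 208.7 mol.
Conversion of D: 1ξ₁ + 1ξ₂ = 0.73 × 328.7 = 240 → ξ₂ = 31.23 mol.
Outlet amounts (n = n₀ + Σ ν·ξ):
  D: 328.7 − 1(208.7) − 1(31.23) = 88.75
  A: 0 + 2(208.7) = 417.4
  E: 0 + 2(31.23) = 62.45

62.5 mol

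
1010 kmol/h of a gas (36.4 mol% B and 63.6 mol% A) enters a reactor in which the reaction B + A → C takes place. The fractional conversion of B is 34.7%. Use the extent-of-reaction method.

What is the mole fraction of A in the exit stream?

0.583

B reacted = 0.347 × 367.6 = 127.6 kmol/h; ν_B = −1, so ξ = 127.6/1 = 127.6 kmol/h.
Outlet amounts (n = n₀ + ν ξ):
  B: 367.6 − 1(127.6) = 240.1
  A: 642.4 − 1(127.6) = 514.8
  C: 0 + 1(127.6) = 127.6
Total out = 882.4 kmol/h; y_A = 514.8 / 882.4 = 0.5834.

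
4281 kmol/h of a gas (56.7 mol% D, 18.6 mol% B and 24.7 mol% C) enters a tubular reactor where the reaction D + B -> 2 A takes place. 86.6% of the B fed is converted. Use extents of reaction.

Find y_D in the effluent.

0.406

B reacted = 0.866 × 796.3 = 689.6 kmol/h; ν_B = −1, so ξ = 689.6/1 = 689.6 kmol/h.
Outlet amounts (n = n₀ + ν ξ):
  D: 2427 − 1(689.6) = 1738
  B: 796.3 − 1(689.6) = 106.7
  A: 0 + 2(689.6) = 1379
  C: 1057 (inert)
Total out = 4281 kmol/h; y_D = 1738 / 4281 = 0.4059.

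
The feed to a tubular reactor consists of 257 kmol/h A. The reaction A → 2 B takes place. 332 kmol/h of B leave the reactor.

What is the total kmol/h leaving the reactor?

423 kmol/h

For B: n = n₀ + 2ξ → 332 = 0 + 2ξ, giving ξ = 166 kmol/h.
Outlet amounts (n = n₀ + ν ξ):
  A: 257 − 1(166) = 91
  B: 0 + 2(166) = 332
Total out = 91 + 332 = 423 kmol/h.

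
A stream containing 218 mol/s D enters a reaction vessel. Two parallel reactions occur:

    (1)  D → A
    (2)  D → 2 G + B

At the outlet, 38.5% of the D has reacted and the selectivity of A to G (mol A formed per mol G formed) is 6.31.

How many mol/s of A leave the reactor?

Conversion of D: D consumed = 0.385 × 218 = 83.93 mol/s = 1ξ₁ + 1ξ₂.
Selectivity: 1ξ₁ / (2ξ₂) = 6.31 → ξ₁ = 12.62 ξ₂.
Substitute: (1·12.62 + 1) ξ₂ = 83.93 → ξ₂ = 6.162 mol/s, ξ₁ = 77.77 mol/s.
Outlet amounts (n = n₀ + Σ ν·ξ):
  D: 218 − 1(77.77) − 1(6.162) = 134.1
  A: 0 + 1(77.77) = 77.77
  G: 0 + 2(6.162) = 12.32
  B: 0 + 1(6.162) = 6.162

77.8 mol/s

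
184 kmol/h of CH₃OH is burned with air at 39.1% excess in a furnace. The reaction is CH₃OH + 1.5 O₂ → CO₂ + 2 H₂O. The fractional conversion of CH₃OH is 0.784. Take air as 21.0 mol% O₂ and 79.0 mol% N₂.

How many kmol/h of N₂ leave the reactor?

1440 kmol/h

Stoichiometric O₂ = 1.5 × 184 = 276 kmol/h; O₂ fed = 276 × 1.391 = 383.9 kmol/h.
N₂ fed = 383.9 × 79/21 = 1444 kmol/h.
Fuel reacted = 0.784 × 184 → ξ = 144.3 kmol/h.
Outlet (n = n₀ + ν ξ):
  CH₃OH: 184 − 1(144.3) = 39.74
  O₂: 383.9 − 1.5(144.3) = 167.5
  N₂: 1444 (inert)
  CO₂: 0 + 1(144.3) = 144.3
  H₂O: 0 + 2(144.3) = 288.5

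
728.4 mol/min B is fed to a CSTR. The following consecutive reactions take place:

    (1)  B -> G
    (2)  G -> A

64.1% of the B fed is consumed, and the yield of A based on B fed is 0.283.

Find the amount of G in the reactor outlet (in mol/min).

261 mol/min

Conversion of B: B consumed = 1ξ₁ = 0.641 × 728.4 → ξ₁ = 466.9 mol/min.
Yield of A: 1ξ₂ / 728.4 = 0.283 → ξ₂ = 206.1 mol/min.
Outlet amounts (n = n₀ + Σ ν·ξ):
  B: 728.4 − 1(466.9) = 261.5
  G: 0 + 1(466.9) − 1(206.1) = 260.8
  A: 0 + 1(206.1) = 206.1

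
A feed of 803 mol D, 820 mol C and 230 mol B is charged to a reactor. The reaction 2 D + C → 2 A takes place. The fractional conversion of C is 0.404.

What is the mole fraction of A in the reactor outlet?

0.435

C reacted = 0.404 × 820 = 331.3 mol; ν_C = −1, so ξ = 331.3/1 = 331.3 mol.
Outlet amounts (n = n₀ + ν ξ):
  D: 803 − 2(331.3) = 140.4
  C: 820 − 1(331.3) = 488.7
  A: 0 + 2(331.3) = 662.6
  B: 230 (inert)
Total out = 1522 mol; y_A = 662.6 / 1522 = 0.4354.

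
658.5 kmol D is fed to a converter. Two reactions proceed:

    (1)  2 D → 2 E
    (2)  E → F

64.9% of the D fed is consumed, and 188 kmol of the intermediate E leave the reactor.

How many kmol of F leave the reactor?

239 kmol

Conversion of D: D consumed = 2ξ₁ = 0.649 × 658.5 → ξ₁ = 213.7 kmol.
E balance: n_E = 0 + 2ξ₁ − 1ξ₂ = 188 → ξ₂ = (2·213.7 − 188)/1 = 239.4 kmol.
Outlet amounts (n = n₀ + Σ ν·ξ):
  D: 658.5 − 2(213.7) = 231.1
  E: 0 + 2(213.7) − 1(239.4) = 188
  F: 0 + 1(239.4) = 239.4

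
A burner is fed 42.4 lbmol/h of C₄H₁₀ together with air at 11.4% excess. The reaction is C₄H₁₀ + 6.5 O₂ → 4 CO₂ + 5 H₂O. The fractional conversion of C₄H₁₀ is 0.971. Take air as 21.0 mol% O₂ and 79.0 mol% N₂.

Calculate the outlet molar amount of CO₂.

Stoichiometric O₂ = 6.5 × 42.4 = 275.6 lbmol/h; O₂ fed = 275.6 × 1.114 = 307 lbmol/h.
N₂ fed = 307 × 79/21 = 1155 lbmol/h.
Fuel reacted = 0.971 × 42.4 → ξ = 41.17 lbmol/h.
Outlet (n = n₀ + ν ξ):
  C₄H₁₀: 42.4 − 1(41.17) = 1.23
  O₂: 307 − 6.5(41.17) = 39.41
  N₂: 1155 (inert)
  CO₂: 0 + 4(41.17) = 164.7
  H₂O: 0 + 5(41.17) = 205.9

165 lbmol/h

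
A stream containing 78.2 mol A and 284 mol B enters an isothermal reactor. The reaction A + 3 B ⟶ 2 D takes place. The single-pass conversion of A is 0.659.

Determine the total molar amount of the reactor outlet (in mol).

A reacted = 0.659 × 78.2 = 51.53 mol; ν_A = −1, so ξ = 51.53/1 = 51.53 mol.
Outlet amounts (n = n₀ + ν ξ):
  A: 78.2 − 1(51.53) = 26.67
  B: 284 − 3(51.53) = 129.4
  D: 0 + 2(51.53) = 103.1
Total out = 26.67 + 129.4 + 103.1 = 259.1 mol.

259 mol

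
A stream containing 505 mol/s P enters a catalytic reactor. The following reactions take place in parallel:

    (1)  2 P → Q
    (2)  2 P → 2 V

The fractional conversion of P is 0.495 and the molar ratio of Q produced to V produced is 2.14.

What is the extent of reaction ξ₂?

ξ₂ = 23.7 mol/s

Conversion of P: P consumed = 0.495 × 505 = 250 mol/s = 2ξ₁ + 2ξ₂.
Selectivity: 1ξ₁ / (2ξ₂) = 2.14 → ξ₁ = 4.28 ξ₂.
Substitute: (2·4.28 + 2) ξ₂ = 250 → ξ₂ = 23.67 mol/s, ξ₁ = 101.3 mol/s.
Outlet amounts (n = n₀ + Σ ν·ξ):
  P: 505 − 2(101.3) − 2(23.67) = 255
  Q: 0 + 1(101.3) = 101.3
  V: 0 + 2(23.67) = 47.34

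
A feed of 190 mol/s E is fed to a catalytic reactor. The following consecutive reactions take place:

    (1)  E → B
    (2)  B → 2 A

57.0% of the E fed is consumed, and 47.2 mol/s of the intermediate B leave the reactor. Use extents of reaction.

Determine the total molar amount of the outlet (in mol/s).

251 mol/s

Conversion of E: E consumed = 1ξ₁ = 0.57 × 190 → ξ₁ = 108.3 mol/s.
B balance: n_B = 0 + 1ξ₁ − 1ξ₂ = 47.2 → ξ₂ = (1·108.3 − 47.2)/1 = 61.1 mol/s.
Outlet amounts (n = n₀ + Σ ν·ξ):
  E: 190 − 1(108.3) = 81.7
  B: 0 + 1(108.3) − 1(61.1) = 47.2
  A: 0 + 2(61.1) = 122.2
Total out = 81.7 + 47.2 + 122.2 = 251.1 mol/s.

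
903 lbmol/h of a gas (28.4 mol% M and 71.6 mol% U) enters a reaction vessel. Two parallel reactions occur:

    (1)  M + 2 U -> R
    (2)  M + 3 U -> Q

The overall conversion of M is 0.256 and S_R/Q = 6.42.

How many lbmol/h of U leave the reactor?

506 lbmol/h

Conversion of M: M consumed = 0.256 × 256.5 = 65.65 lbmol/h = 1ξ₁ + 1ξ₂.
Selectivity: 1ξ₁ / (1ξ₂) = 6.42 → ξ₁ = 6.42 ξ₂.
Substitute: (1·6.42 + 1) ξ₂ = 65.65 → ξ₂ = 8.848 lbmol/h, ξ₁ = 56.8 lbmol/h.
Outlet amounts (n = n₀ + Σ ν·ξ):
  M: 256.5 − 1(56.8) − 1(8.848) = 190.8
  U: 646.5 − 2(56.8) − 3(8.848) = 506.4
  R: 0 + 1(56.8) = 56.8
  Q: 0 + 1(8.848) = 8.848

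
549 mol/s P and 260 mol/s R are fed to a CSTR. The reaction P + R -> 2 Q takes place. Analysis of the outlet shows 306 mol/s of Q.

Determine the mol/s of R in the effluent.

For Q: n = n₀ + 2ξ → 306 = 0 + 2ξ, giving ξ = 153 mol/s.
Outlet amounts (n = n₀ + ν ξ):
  P: 549 − 1(153) = 396
  R: 260 − 1(153) = 107
  Q: 0 + 2(153) = 306

107 mol/s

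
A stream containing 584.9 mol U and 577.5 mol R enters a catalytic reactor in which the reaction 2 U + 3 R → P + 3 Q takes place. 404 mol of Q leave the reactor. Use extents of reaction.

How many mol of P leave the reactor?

For Q: n = n₀ + 3ξ → 404 = 0 + 3ξ, giving ξ = 134.7 mol.
Outlet amounts (n = n₀ + ν ξ):
  U: 584.9 − 2(134.7) = 315.6
  R: 577.5 − 3(134.7) = 173.5
  P: 0 + 1(134.7) = 134.7
  Q: 0 + 3(134.7) = 404

135 mol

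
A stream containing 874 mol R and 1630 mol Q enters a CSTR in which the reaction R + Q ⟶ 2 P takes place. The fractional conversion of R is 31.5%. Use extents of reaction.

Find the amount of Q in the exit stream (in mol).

R reacted = 0.315 × 874 = 275.3 mol; ν_R = −1, so ξ = 275.3/1 = 275.3 mol.
Outlet amounts (n = n₀ + ν ξ):
  R: 874 − 1(275.3) = 598.7
  Q: 1630 − 1(275.3) = 1355
  P: 0 + 2(275.3) = 550.6

1350 mol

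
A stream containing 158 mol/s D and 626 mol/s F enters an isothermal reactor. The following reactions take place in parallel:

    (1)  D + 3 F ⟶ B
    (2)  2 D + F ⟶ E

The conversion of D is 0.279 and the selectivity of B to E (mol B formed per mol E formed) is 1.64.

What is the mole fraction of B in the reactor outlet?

Conversion of D: D consumed = 0.279 × 158 = 44.08 mol/s = 1ξ₁ + 2ξ₂.
Selectivity: 1ξ₁ / (1ξ₂) = 1.64 → ξ₁ = 1.64 ξ₂.
Substitute: (1·1.64 + 2) ξ₂ = 44.08 → ξ₂ = 12.11 mol/s, ξ₁ = 19.86 mol/s.
Outlet amounts (n = n₀ + Σ ν·ξ):
  D: 158 − 1(19.86) − 2(12.11) = 113.9
  F: 626 − 3(19.86) − 1(12.11) = 554.3
  B: 0 + 1(19.86) = 19.86
  E: 0 + 1(12.11) = 12.11
Total out = 700.2 mol/s; y_B = 19.86 / 700.2 = 0.02837.

0.0284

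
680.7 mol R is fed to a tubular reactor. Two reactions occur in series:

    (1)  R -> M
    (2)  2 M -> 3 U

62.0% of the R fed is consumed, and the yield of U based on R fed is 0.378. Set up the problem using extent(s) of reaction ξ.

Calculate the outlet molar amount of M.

Conversion of R: R consumed = 1ξ₁ = 0.62 × 680.7 → ξ₁ = 422 mol.
Yield of U: 3ξ₂ / 680.7 = 0.378 → ξ₂ = 85.77 mol.
Outlet amounts (n = n₀ + Σ ν·ξ):
  R: 680.7 − 1(422) = 258.7
  M: 0 + 1(422) − 2(85.77) = 250.5
  U: 0 + 3(85.77) = 257.3

250 mol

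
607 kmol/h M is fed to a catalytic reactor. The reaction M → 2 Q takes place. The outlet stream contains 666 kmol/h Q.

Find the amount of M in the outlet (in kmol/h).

274 kmol/h

For Q: n = n₀ + 2ξ → 666 = 0 + 2ξ, giving ξ = 333 kmol/h.
Outlet amounts (n = n₀ + ν ξ):
  M: 607 − 1(333) = 274
  Q: 0 + 2(333) = 666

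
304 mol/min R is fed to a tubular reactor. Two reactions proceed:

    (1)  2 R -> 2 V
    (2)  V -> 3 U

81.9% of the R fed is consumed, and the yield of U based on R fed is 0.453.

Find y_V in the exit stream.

Conversion of R: R consumed = 2ξ₁ = 0.819 × 304 → ξ₁ = 124.5 mol/min.
Yield of U: 3ξ₂ / 304 = 0.453 → ξ₂ = 45.9 mol/min.
Outlet amounts (n = n₀ + Σ ν·ξ):
  R: 304 − 2(124.5) = 55.02
  V: 0 + 2(124.5) − 1(45.9) = 203.1
  U: 0 + 3(45.9) = 137.7
Total out = 395.8 mol/min; y_V = 203.1 / 395.8 = 0.5131.

0.513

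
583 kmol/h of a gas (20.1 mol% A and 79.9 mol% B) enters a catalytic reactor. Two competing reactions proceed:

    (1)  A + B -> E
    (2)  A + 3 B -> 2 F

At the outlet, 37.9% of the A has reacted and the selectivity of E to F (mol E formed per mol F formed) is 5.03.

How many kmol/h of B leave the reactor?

413 kmol/h

Conversion of A: A consumed = 0.379 × 117.2 = 44.41 kmol/h = 1ξ₁ + 1ξ₂.
Selectivity: 1ξ₁ / (2ξ₂) = 5.03 → ξ₁ = 10.06 ξ₂.
Substitute: (1·10.06 + 1) ξ₂ = 44.41 → ξ₂ = 4.016 kmol/h, ξ₁ = 40.4 kmol/h.
Outlet amounts (n = n₀ + Σ ν·ξ):
  A: 117.2 − 1(40.4) − 1(4.016) = 72.77
  B: 465.8 − 1(40.4) − 3(4.016) = 413.4
  E: 0 + 1(40.4) = 40.4
  F: 0 + 2(4.016) = 8.031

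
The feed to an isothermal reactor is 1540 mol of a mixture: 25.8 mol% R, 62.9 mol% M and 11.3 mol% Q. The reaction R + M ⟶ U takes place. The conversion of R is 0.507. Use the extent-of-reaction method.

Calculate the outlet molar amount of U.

R reacted = 0.507 × 397.3 = 201.4 mol; ν_R = −1, so ξ = 201.4/1 = 201.4 mol.
Outlet amounts (n = n₀ + ν ξ):
  R: 397.3 − 1(201.4) = 195.9
  M: 968.7 − 1(201.4) = 767.2
  U: 0 + 1(201.4) = 201.4
  Q: 174 (inert)

201 mol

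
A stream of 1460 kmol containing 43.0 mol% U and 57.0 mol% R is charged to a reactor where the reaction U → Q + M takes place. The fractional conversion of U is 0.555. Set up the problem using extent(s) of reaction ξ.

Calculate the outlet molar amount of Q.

348 kmol

U reacted = 0.555 × 627.8 = 348.4 kmol; ν_U = −1, so ξ = 348.4/1 = 348.4 kmol.
Outlet amounts (n = n₀ + ν ξ):
  U: 627.8 − 1(348.4) = 279.4
  Q: 0 + 1(348.4) = 348.4
  M: 0 + 1(348.4) = 348.4
  R: 832.2 (inert)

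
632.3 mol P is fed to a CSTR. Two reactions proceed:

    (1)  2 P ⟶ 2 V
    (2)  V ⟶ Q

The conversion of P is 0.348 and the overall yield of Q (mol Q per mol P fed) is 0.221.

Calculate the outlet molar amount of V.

80.3 mol

Conversion of P: P consumed = 2ξ₁ = 0.348 × 632.3 → ξ₁ = 110 mol.
Yield of Q: 1ξ₂ / 632.3 = 0.221 → ξ₂ = 139.7 mol.
Outlet amounts (n = n₀ + Σ ν·ξ):
  P: 632.3 − 2(110) = 412.3
  V: 0 + 2(110) − 1(139.7) = 80.3
  Q: 0 + 1(139.7) = 139.7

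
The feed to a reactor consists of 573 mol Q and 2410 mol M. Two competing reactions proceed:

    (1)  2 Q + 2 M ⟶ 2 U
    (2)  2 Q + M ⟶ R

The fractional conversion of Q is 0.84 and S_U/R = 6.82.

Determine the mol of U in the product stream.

Conversion of Q: Q consumed = 0.84 × 573 = 481.3 mol = 2ξ₁ + 2ξ₂.
Selectivity: 2ξ₁ / (1ξ₂) = 6.82 → ξ₁ = 3.41 ξ₂.
Substitute: (2·3.41 + 2) ξ₂ = 481.3 → ξ₂ = 54.57 mol, ξ₁ = 186.1 mol.
Outlet amounts (n = n₀ + Σ ν·ξ):
  Q: 573 − 2(186.1) − 2(54.57) = 91.68
  M: 2410 − 2(186.1) − 1(54.57) = 1983
  U: 0 + 2(186.1) = 372.2
  R: 0 + 1(54.57) = 54.57

372 mol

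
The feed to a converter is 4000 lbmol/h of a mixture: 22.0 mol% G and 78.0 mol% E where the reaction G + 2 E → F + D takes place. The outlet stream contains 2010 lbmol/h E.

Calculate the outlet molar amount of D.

For E: n = n₀ − 2ξ → 2010 = 3120 − 2ξ, giving ξ = 555 lbmol/h.
Outlet amounts (n = n₀ + ν ξ):
  G: 880 − 1(555) = 325
  E: 3120 − 2(555) = 2010
  F: 0 + 1(555) = 555
  D: 0 + 1(555) = 555

555 lbmol/h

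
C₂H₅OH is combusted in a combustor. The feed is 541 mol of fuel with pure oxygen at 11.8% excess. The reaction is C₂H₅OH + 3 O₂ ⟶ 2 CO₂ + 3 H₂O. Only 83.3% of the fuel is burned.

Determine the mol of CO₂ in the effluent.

Stoichiometric O₂ = 3 × 541 = 1623 mol; O₂ fed = 1623 × 1.118 = 1815 mol.
Fuel reacted = 0.833 × 541 → ξ = 450.7 mol.
Outlet (n = n₀ + ν ξ):
  C₂H₅OH: 541 − 1(450.7) = 90.35
  O₂: 1815 − 3(450.7) = 462.6
  CO₂: 0 + 2(450.7) = 901.3
  H₂O: 0 + 3(450.7) = 1352

901 mol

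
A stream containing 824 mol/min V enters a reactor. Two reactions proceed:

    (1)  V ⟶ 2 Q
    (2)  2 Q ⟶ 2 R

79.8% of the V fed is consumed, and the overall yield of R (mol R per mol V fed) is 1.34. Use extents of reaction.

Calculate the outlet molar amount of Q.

211 mol/min

Conversion of V: V consumed = 1ξ₁ = 0.798 × 824 → ξ₁ = 657.6 mol/min.
Yield of R: 2ξ₂ / 824 = 1.34 → ξ₂ = 552.1 mol/min.
Outlet amounts (n = n₀ + Σ ν·ξ):
  V: 824 − 1(657.6) = 166.4
  Q: 0 + 2(657.6) − 2(552.1) = 210.9
  R: 0 + 2(552.1) = 1104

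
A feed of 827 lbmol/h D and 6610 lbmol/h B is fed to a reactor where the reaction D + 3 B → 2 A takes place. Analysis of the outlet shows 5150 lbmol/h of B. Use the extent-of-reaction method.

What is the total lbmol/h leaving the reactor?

6460 lbmol/h

For B: n = n₀ − 3ξ → 5150 = 6610 − 3ξ, giving ξ = 486.7 lbmol/h.
Outlet amounts (n = n₀ + ν ξ):
  D: 827 − 1(486.7) = 340.3
  B: 6610 − 3(486.7) = 5150
  A: 0 + 2(486.7) = 973.3
Total out = 340.3 + 5150 + 973.3 = 6464 lbmol/h.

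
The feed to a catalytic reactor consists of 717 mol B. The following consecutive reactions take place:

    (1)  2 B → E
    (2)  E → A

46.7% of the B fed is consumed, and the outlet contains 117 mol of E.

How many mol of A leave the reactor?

Conversion of B: B consumed = 2ξ₁ = 0.467 × 717 → ξ₁ = 167.4 mol.
E balance: n_E = 0 + 1ξ₁ − 1ξ₂ = 117 → ξ₂ = (1·167.4 − 117)/1 = 50.42 mol.
Outlet amounts (n = n₀ + Σ ν·ξ):
  B: 717 − 2(167.4) = 382.2
  E: 0 + 1(167.4) − 1(50.42) = 117
  A: 0 + 1(50.42) = 50.42

50.4 mol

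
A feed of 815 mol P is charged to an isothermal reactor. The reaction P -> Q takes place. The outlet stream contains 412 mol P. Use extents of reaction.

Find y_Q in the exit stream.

0.494

For P: n = n₀ − 1ξ → 412 = 815 − 1ξ, giving ξ = 403 mol.
Outlet amounts (n = n₀ + ν ξ):
  P: 815 − 1(403) = 412
  Q: 0 + 1(403) = 403
Total out = 815 mol; y_Q = 403 / 815 = 0.4945.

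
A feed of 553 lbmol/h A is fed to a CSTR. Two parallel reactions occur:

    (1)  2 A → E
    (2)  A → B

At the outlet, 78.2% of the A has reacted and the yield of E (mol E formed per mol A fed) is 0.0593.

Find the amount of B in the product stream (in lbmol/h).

367 lbmol/h

Yield of E: 1ξ₁ / 553 = 0.0593 → ξ₁ = 32.79 lbmol/h.
Conversion of A: 2ξ₁ + 1ξ₂ = 0.782 × 553 = 432.4 → ξ₂ = 366.9 lbmol/h.
Outlet amounts (n = n₀ + Σ ν·ξ):
  A: 553 − 2(32.79) − 1(366.9) = 120.6
  E: 0 + 1(32.79) = 32.79
  B: 0 + 1(366.9) = 366.9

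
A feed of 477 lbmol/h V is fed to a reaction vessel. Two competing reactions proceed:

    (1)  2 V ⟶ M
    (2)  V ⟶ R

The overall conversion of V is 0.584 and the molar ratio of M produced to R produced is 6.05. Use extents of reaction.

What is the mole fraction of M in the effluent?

0.369

Conversion of V: V consumed = 0.584 × 477 = 278.6 lbmol/h = 2ξ₁ + 1ξ₂.
Selectivity: 1ξ₁ / (1ξ₂) = 6.05 → ξ₁ = 6.05 ξ₂.
Substitute: (2·6.05 + 1) ξ₂ = 278.6 → ξ₂ = 21.26 lbmol/h, ξ₁ = 128.7 lbmol/h.
Outlet amounts (n = n₀ + Σ ν·ξ):
  V: 477 − 2(128.7) − 1(21.26) = 198.4
  M: 0 + 1(128.7) = 128.7
  R: 0 + 1(21.26) = 21.26
Total out = 348.3 lbmol/h; y_M = 128.7 / 348.3 = 0.3693.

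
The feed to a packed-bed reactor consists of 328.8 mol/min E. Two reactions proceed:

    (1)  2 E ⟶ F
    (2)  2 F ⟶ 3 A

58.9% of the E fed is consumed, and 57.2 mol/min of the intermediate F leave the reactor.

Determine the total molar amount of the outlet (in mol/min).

252 mol/min

Conversion of E: E consumed = 2ξ₁ = 0.589 × 328.8 → ξ₁ = 96.83 mol/min.
F balance: n_F = 0 + 1ξ₁ − 2ξ₂ = 57.2 → ξ₂ = (1·96.83 − 57.2)/2 = 19.82 mol/min.
Outlet amounts (n = n₀ + Σ ν·ξ):
  E: 328.8 − 2(96.83) = 135.1
  F: 0 + 1(96.83) − 2(19.82) = 57.2
  A: 0 + 3(19.82) = 59.45
Total out = 135.1 + 57.2 + 59.45 = 251.8 mol/min.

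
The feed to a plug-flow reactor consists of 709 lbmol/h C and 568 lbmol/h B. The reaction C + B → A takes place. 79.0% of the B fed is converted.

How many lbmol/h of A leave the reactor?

B reacted = 0.79 × 568 = 448.7 lbmol/h; ν_B = −1, so ξ = 448.7/1 = 448.7 lbmol/h.
Outlet amounts (n = n₀ + ν ξ):
  C: 709 − 1(448.7) = 260.3
  B: 568 − 1(448.7) = 119.3
  A: 0 + 1(448.7) = 448.7

449 lbmol/h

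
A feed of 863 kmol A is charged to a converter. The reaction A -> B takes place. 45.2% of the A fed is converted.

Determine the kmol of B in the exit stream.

A reacted = 0.452 × 863 = 390.1 kmol; ν_A = −1, so ξ = 390.1/1 = 390.1 kmol.
Outlet amounts (n = n₀ + ν ξ):
  A: 863 − 1(390.1) = 472.9
  B: 0 + 1(390.1) = 390.1

390 kmol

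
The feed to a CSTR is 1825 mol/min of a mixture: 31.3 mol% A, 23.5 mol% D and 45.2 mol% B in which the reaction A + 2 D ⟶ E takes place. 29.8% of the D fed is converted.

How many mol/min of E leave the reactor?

63.9 mol/min

D reacted = 0.298 × 428.9 = 127.8 mol/min; ν_D = −2, so ξ = 127.8/2 = 63.9 mol/min.
Outlet amounts (n = n₀ + ν ξ):
  A: 571.2 − 1(63.9) = 507.3
  D: 428.9 − 2(63.9) = 301.1
  E: 0 + 1(63.9) = 63.9
  B: 824.9 (inert)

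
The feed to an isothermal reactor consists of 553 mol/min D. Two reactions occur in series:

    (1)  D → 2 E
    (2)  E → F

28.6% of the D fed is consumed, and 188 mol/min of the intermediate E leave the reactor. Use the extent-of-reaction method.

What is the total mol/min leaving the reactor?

Conversion of D: D consumed = 1ξ₁ = 0.286 × 553 → ξ₁ = 158.2 mol/min.
E balance: n_E = 0 + 2ξ₁ − 1ξ₂ = 188 → ξ₂ = (2·158.2 − 188)/1 = 128.3 mol/min.
Outlet amounts (n = n₀ + Σ ν·ξ):
  D: 553 − 1(158.2) = 394.8
  E: 0 + 2(158.2) − 1(128.3) = 188
  F: 0 + 1(128.3) = 128.3
Total out = 394.8 + 188 + 128.3 = 711.2 mol/min.

711 mol/min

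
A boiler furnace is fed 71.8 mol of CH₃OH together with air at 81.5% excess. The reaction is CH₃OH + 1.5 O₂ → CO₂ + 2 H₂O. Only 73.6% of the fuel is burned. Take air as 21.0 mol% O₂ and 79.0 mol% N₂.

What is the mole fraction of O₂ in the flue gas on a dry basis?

Stoichiometric O₂ = 1.5 × 71.8 = 107.7 mol; O₂ fed = 107.7 × 1.815 = 195.5 mol.
N₂ fed = 195.5 × 79/21 = 735.4 mol.
Fuel reacted = 0.736 × 71.8 → ξ = 52.84 mol.
Outlet (n = n₀ + ν ξ):
  CH₃OH: 71.8 − 1(52.84) = 18.96
  O₂: 195.5 − 1.5(52.84) = 116.2
  N₂: 735.4 (inert)
  CO₂: 0 + 1(52.84) = 52.84
  H₂O: 0 + 2(52.84) = 105.7
Dry total = 923.4 mol; y_O₂ (dry) = 116.2 / 923.4 = 0.1259.

0.126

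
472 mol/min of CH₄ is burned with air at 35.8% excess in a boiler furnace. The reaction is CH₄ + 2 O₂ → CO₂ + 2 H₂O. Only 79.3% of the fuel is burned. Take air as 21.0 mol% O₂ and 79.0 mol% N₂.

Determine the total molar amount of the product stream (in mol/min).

Stoichiometric O₂ = 2 × 472 = 944 mol/min; O₂ fed = 944 × 1.358 = 1282 mol/min.
N₂ fed = 1282 × 79/21 = 4823 mol/min.
Fuel reacted = 0.793 × 472 → ξ = 374.3 mol/min.
Outlet (n = n₀ + ν ξ):
  CH₄: 472 − 1(374.3) = 97.7
  O₂: 1282 − 2(374.3) = 533.4
  N₂: 4823 (inert)
  CO₂: 0 + 1(374.3) = 374.3
  H₂O: 0 + 2(374.3) = 748.6
Total out = 97.7 + 533.4 + 4823 + 374.3 + 748.6 = 6577 mol/min.

6580 mol/min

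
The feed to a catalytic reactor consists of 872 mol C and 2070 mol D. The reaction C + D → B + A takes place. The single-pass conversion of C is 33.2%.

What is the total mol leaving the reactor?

2940 mol

C reacted = 0.332 × 872 = 289.5 mol; ν_C = −1, so ξ = 289.5/1 = 289.5 mol.
Outlet amounts (n = n₀ + ν ξ):
  C: 872 − 1(289.5) = 582.5
  D: 2070 − 1(289.5) = 1780
  B: 0 + 1(289.5) = 289.5
  A: 0 + 1(289.5) = 289.5
Total out = 582.5 + 1780 + 289.5 + 289.5 = 2942 mol.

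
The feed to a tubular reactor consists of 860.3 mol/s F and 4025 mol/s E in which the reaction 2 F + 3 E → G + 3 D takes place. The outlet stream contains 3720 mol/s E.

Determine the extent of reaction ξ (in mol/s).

ξ = 102 mol/s

For E: n = n₀ − 3ξ → 3720 = 4025 − 3ξ, giving ξ = 101.7 mol/s.
Outlet amounts (n = n₀ + ν ξ):
  F: 860.3 − 2(101.7) = 657
  E: 4025 − 3(101.7) = 3720
  G: 0 + 1(101.7) = 101.7
  D: 0 + 3(101.7) = 305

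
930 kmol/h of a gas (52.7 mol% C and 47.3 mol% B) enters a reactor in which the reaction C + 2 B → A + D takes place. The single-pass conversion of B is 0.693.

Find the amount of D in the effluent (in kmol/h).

152 kmol/h

B reacted = 0.693 × 439.9 = 304.8 kmol/h; ν_B = −2, so ξ = 304.8/2 = 152.4 kmol/h.
Outlet amounts (n = n₀ + ν ξ):
  C: 490.1 − 1(152.4) = 337.7
  B: 439.9 − 2(152.4) = 135
  A: 0 + 1(152.4) = 152.4
  D: 0 + 1(152.4) = 152.4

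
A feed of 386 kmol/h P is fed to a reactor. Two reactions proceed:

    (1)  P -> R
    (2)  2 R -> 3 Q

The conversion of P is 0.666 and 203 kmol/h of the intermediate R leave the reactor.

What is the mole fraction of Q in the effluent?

Conversion of P: P consumed = 1ξ₁ = 0.666 × 386 → ξ₁ = 257.1 kmol/h.
R balance: n_R = 0 + 1ξ₁ − 2ξ₂ = 203 → ξ₂ = (1·257.1 − 203)/2 = 27.04 kmol/h.
Outlet amounts (n = n₀ + Σ ν·ξ):
  P: 386 − 1(257.1) = 128.9
  R: 0 + 1(257.1) − 2(27.04) = 203
  Q: 0 + 3(27.04) = 81.11
Total out = 413 kmol/h; y_Q = 81.11 / 413 = 0.1964.

0.196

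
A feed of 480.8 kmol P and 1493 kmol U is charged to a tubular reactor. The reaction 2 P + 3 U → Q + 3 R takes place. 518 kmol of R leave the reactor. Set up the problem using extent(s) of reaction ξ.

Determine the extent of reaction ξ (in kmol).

For R: n = n₀ + 3ξ → 518 = 0 + 3ξ, giving ξ = 172.7 kmol.
Outlet amounts (n = n₀ + ν ξ):
  P: 480.8 − 2(172.7) = 135.5
  U: 1493 − 3(172.7) = 975
  Q: 0 + 1(172.7) = 172.7
  R: 0 + 3(172.7) = 518

ξ = 173 kmol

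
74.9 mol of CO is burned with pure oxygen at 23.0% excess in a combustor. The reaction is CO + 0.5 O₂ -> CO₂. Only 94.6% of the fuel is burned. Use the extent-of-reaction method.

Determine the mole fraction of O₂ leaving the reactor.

0.124

Stoichiometric O₂ = 0.5 × 74.9 = 37.45 mol; O₂ fed = 37.45 × 1.230 = 46.06 mol.
Fuel reacted = 0.946 × 74.9 → ξ = 70.86 mol.
Outlet (n = n₀ + ν ξ):
  CO: 74.9 − 1(70.86) = 4.045
  O₂: 46.06 − 0.5(70.86) = 10.64
  CO₂: 0 + 1(70.86) = 70.86
Total out = 85.54 mol; y_O₂ = 10.64 / 85.54 = 0.1243.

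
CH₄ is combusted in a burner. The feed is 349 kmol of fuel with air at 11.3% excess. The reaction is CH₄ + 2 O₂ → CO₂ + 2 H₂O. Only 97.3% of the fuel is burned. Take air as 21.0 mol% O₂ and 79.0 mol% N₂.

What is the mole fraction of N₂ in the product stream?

0.722

Stoichiometric O₂ = 2 × 349 = 698 kmol; O₂ fed = 698 × 1.113 = 776.9 kmol.
N₂ fed = 776.9 × 79/21 = 2923 kmol.
Fuel reacted = 0.973 × 349 → ξ = 339.6 kmol.
Outlet (n = n₀ + ν ξ):
  CH₄: 349 − 1(339.6) = 9.423
  O₂: 776.9 − 2(339.6) = 97.72
  N₂: 2923 (inert)
  CO₂: 0 + 1(339.6) = 339.6
  H₂O: 0 + 2(339.6) = 679.2
Total out = 4048 kmol; y_N₂ = 2923 / 4048 = 0.7219.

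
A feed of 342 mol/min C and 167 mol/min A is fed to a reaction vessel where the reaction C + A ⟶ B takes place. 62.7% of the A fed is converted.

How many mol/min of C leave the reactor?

A reacted = 0.627 × 167 = 104.7 mol/min; ν_A = −1, so ξ = 104.7/1 = 104.7 mol/min.
Outlet amounts (n = n₀ + ν ξ):
  C: 342 − 1(104.7) = 237.3
  A: 167 − 1(104.7) = 62.29
  B: 0 + 1(104.7) = 104.7

237 mol/min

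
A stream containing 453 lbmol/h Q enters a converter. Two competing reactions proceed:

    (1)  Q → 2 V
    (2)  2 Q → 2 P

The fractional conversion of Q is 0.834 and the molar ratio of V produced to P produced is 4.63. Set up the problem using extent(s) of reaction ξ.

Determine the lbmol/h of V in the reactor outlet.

528 lbmol/h

Conversion of Q: Q consumed = 0.834 × 453 = 377.8 lbmol/h = 1ξ₁ + 2ξ₂.
Selectivity: 2ξ₁ / (2ξ₂) = 4.63 → ξ₁ = 4.63 ξ₂.
Substitute: (1·4.63 + 2) ξ₂ = 377.8 → ξ₂ = 56.98 lbmol/h, ξ₁ = 263.8 lbmol/h.
Outlet amounts (n = n₀ + Σ ν·ξ):
  Q: 453 − 1(263.8) − 2(56.98) = 75.2
  V: 0 + 2(263.8) = 527.7
  P: 0 + 2(56.98) = 114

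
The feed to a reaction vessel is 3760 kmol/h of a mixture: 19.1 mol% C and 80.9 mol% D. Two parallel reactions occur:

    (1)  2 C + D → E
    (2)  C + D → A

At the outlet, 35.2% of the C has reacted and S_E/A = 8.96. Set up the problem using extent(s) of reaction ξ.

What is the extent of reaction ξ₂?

Conversion of C: C consumed = 0.352 × 718.2 = 252.8 kmol/h = 2ξ₁ + 1ξ₂.
Selectivity: 1ξ₁ / (1ξ₂) = 8.96 → ξ₁ = 8.96 ξ₂.
Substitute: (2·8.96 + 1) ξ₂ = 252.8 → ξ₂ = 13.36 kmol/h, ξ₁ = 119.7 kmol/h.
Outlet amounts (n = n₀ + Σ ν·ξ):
  C: 718.2 − 2(119.7) − 1(13.36) = 465.4
  D: 3042 − 1(119.7) − 1(13.36) = 2909
  E: 0 + 1(119.7) = 119.7
  A: 0 + 1(13.36) = 13.36

ξ₂ = 13.4 kmol/h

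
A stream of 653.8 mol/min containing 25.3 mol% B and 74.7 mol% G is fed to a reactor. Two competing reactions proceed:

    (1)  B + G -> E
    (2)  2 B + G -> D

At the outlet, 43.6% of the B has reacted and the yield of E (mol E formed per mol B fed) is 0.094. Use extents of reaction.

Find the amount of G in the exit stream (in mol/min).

445 mol/min

Yield of E: 1ξ₁ / 165.4 = 0.094 → ξ₁ = 15.55 mol/min.
Conversion of B: 1ξ₁ + 2ξ₂ = 0.436 × 165.4 = 72.12 → ξ₂ = 28.29 mol/min.
Outlet amounts (n = n₀ + Σ ν·ξ):
  B: 165.4 − 1(15.55) − 2(28.29) = 93.29
  G: 488.4 − 1(15.55) − 1(28.29) = 444.6
  E: 0 + 1(15.55) = 15.55
  D: 0 + 1(28.29) = 28.29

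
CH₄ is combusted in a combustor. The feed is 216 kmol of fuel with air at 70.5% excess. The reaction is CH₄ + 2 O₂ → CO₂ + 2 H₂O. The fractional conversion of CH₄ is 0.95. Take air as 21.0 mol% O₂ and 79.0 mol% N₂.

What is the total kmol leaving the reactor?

3720 kmol

Stoichiometric O₂ = 2 × 216 = 432 kmol; O₂ fed = 432 × 1.705 = 736.6 kmol.
N₂ fed = 736.6 × 79/21 = 2771 kmol.
Fuel reacted = 0.95 × 216 → ξ = 205.2 kmol.
Outlet (n = n₀ + ν ξ):
  CH₄: 216 − 1(205.2) = 10.8
  O₂: 736.6 − 2(205.2) = 326.2
  N₂: 2771 (inert)
  CO₂: 0 + 1(205.2) = 205.2
  H₂O: 0 + 2(205.2) = 410.4
Total out = 10.8 + 326.2 + 2771 + 205.2 + 410.4 = 3723 kmol.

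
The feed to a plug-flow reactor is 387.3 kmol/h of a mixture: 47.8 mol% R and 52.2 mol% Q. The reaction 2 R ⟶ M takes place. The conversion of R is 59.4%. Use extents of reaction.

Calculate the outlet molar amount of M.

R reacted = 0.594 × 185.1 = 110 kmol/h; ν_R = −2, so ξ = 110/2 = 54.98 kmol/h.
Outlet amounts (n = n₀ + ν ξ):
  R: 185.1 − 2(54.98) = 75.16
  M: 0 + 1(54.98) = 54.98
  Q: 202.2 (inert)

55 kmol/h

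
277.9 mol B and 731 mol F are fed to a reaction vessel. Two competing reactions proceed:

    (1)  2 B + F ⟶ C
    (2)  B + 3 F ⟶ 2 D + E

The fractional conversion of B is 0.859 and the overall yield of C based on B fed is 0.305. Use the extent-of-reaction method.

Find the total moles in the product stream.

Yield of C: 1ξ₁ / 277.9 = 0.305 → ξ₁ = 84.76 mol.
Conversion of B: 2ξ₁ + 1ξ₂ = 0.859 × 277.9 = 238.7 → ξ₂ = 69.2 mol.
Outlet amounts (n = n₀ + Σ ν·ξ):
  B: 277.9 − 2(84.76) − 1(69.2) = 39.18
  F: 731 − 1(84.76) − 3(69.2) = 438.6
  C: 0 + 1(84.76) = 84.76
  D: 0 + 2(69.2) = 138.4
  E: 0 + 1(69.2) = 69.2
Total out = 39.18 + 438.6 + 84.76 + 138.4 + 69.2 = 770.2 mol.

770 mol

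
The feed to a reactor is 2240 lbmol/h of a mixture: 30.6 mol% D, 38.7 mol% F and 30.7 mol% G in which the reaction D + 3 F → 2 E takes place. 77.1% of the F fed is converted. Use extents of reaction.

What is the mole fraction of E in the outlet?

0.248

F reacted = 0.771 × 866.9 = 668.4 lbmol/h; ν_F = −3, so ξ = 668.4/3 = 222.8 lbmol/h.
Outlet amounts (n = n₀ + ν ξ):
  D: 685.4 − 1(222.8) = 462.7
  F: 866.9 − 3(222.8) = 198.5
  E: 0 + 2(222.8) = 445.6
  G: 687.7 (inert)
Total out = 1794 lbmol/h; y_E = 445.6 / 1794 = 0.2483.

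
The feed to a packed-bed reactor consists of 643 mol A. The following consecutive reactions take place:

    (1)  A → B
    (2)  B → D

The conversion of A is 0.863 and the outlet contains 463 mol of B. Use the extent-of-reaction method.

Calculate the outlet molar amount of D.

91.9 mol

Conversion of A: A consumed = 1ξ₁ = 0.863 × 643 → ξ₁ = 554.9 mol.
B balance: n_B = 0 + 1ξ₁ − 1ξ₂ = 463 → ξ₂ = (1·554.9 − 463)/1 = 91.91 mol.
Outlet amounts (n = n₀ + Σ ν·ξ):
  A: 643 − 1(554.9) = 88.09
  B: 0 + 1(554.9) − 1(91.91) = 463
  D: 0 + 1(91.91) = 91.91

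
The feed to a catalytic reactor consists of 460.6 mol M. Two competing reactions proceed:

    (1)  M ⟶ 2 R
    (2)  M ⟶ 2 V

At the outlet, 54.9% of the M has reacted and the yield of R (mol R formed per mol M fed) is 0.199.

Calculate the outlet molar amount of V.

Yield of R: 2ξ₁ / 460.6 = 0.199 → ξ₁ = 45.83 mol.
Conversion of M: 1ξ₁ + 1ξ₂ = 0.549 × 460.6 = 252.9 → ξ₂ = 207 mol.
Outlet amounts (n = n₀ + Σ ν·ξ):
  M: 460.6 − 1(45.83) − 1(207) = 207.7
  R: 0 + 2(45.83) = 91.66
  V: 0 + 2(207) = 414.1

414 mol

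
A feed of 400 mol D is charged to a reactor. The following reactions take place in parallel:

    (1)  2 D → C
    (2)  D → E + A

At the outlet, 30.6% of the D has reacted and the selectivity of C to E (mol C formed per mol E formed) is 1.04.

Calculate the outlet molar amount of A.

39.7 mol

Conversion of D: D consumed = 0.306 × 400 = 122.4 mol = 2ξ₁ + 1ξ₂.
Selectivity: 1ξ₁ / (1ξ₂) = 1.04 → ξ₁ = 1.04 ξ₂.
Substitute: (2·1.04 + 1) ξ₂ = 122.4 → ξ₂ = 39.74 mol, ξ₁ = 41.33 mol.
Outlet amounts (n = n₀ + Σ ν·ξ):
  D: 400 − 2(41.33) − 1(39.74) = 277.6
  C: 0 + 1(41.33) = 41.33
  E: 0 + 1(39.74) = 39.74
  A: 0 + 1(39.74) = 39.74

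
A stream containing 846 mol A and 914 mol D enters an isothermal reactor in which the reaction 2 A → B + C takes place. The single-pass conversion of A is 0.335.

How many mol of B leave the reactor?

142 mol

A reacted = 0.335 × 846 = 283.4 mol; ν_A = −2, so ξ = 283.4/2 = 141.7 mol.
Outlet amounts (n = n₀ + ν ξ):
  A: 846 − 2(141.7) = 562.6
  B: 0 + 1(141.7) = 141.7
  C: 0 + 1(141.7) = 141.7
  D: 914 (inert)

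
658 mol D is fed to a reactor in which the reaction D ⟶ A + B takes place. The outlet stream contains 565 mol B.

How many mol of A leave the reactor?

565 mol

For B: n = n₀ + 1ξ → 565 = 0 + 1ξ, giving ξ = 565 mol.
Outlet amounts (n = n₀ + ν ξ):
  D: 658 − 1(565) = 93
  A: 0 + 1(565) = 565
  B: 0 + 1(565) = 565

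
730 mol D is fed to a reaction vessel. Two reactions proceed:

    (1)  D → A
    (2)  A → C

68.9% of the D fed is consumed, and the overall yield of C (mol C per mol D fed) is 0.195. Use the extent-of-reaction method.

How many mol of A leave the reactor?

Conversion of D: D consumed = 1ξ₁ = 0.689 × 730 → ξ₁ = 503 mol.
Yield of C: 1ξ₂ / 730 = 0.195 → ξ₂ = 142.3 mol.
Outlet amounts (n = n₀ + Σ ν·ξ):
  D: 730 − 1(503) = 227
  A: 0 + 1(503) − 1(142.3) = 360.6
  C: 0 + 1(142.3) = 142.3

361 mol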